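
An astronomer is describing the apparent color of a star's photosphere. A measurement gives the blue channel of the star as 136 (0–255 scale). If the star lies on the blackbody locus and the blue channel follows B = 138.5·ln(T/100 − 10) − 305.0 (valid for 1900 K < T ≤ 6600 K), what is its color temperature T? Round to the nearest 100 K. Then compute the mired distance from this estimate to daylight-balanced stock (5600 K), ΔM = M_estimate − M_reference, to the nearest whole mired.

ln(t − 10) = (136 + 305.0) / 138.5 = 3.1841.
t − 10 = e^3.1841 = 24.146, so t = 34.146.
T = 100·t = 3415 K → 3400 K to the nearest 100 K.
M_estimate = 10⁶/3400 = 294.12; M_reference = 10⁶/5600 = 178.57.
ΔM = 294.12 − 178.57 = 115.55 → +116 mireds.

+116 mireds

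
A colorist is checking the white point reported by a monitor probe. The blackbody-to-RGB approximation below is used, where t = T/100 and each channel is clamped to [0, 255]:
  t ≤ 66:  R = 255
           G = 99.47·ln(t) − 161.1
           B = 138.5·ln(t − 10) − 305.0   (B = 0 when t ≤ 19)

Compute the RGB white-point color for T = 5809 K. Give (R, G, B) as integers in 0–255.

t = 5809/100 = 58.09; the t ≤ 66 branch applies.
R = 255 by definition for t ≤ 66.
G = 99.47·ln 58.09 − 161.1 = 99.47·4.0620 − 161.1 = 242.946.
B = 138.5·ln(58.09 − 10) − 305.0 = 138.5·ln 48.09 − 305.0 = 138.5·3.8731 − 305.0 = 231.421.
Rounded: (255, 243, 231).

(255, 243, 231)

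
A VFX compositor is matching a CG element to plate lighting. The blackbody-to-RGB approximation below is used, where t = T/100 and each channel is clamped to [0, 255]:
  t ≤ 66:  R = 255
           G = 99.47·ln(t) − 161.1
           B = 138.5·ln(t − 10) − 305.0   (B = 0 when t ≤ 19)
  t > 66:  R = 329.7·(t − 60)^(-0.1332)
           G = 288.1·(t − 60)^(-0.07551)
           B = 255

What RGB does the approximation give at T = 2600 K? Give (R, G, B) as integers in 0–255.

(255, 163, 79)

t = 2600/100 = 26; the t ≤ 66 branch applies.
R = 255 by definition for t ≤ 66.
G = 99.47·ln 26 − 161.1 = 99.47·3.2581 − 161.1 = 162.983.
B = 138.5·ln(26 − 10) − 305.0 = 138.5·ln 16 − 305.0 = 138.5·2.7726 − 305.0 = 79.004.
Rounded: (255, 163, 79).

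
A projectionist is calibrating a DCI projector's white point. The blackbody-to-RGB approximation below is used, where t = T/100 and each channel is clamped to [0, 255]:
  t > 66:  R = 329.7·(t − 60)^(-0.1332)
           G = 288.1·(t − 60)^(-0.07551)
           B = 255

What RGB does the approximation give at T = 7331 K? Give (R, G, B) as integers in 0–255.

(234, 237, 255)

t = 7331/100 = 73.31; the t > 66 branch applies.
R = 329.7·(73.31 − 60)^(-0.1332) = 329.7·13.31^(-0.1332) = 329.7·0.70837 = 233.549.
G = 288.1·(73.31 − 60)^(-0.07551) = 288.1·13.31^(-0.07551) = 288.1·0.82246 = 236.950.
B = 255 by definition for t > 66.
Rounded: (234, 237, 255).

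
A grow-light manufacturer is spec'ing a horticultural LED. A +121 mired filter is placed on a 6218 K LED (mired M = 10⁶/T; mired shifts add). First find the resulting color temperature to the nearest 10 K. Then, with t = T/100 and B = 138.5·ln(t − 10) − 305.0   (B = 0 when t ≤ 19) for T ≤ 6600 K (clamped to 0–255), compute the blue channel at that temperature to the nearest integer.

M_in = 10⁶/6218 = 160.82; M_out = 160.82 + (+121) = 281.82.
T_out = 10⁶/281.82 = 3548.3 K → 3550 K; t = 35.5.
B = 138.5·ln(35.5 − 10) − 305.0 = 138.5·ln 25.5 − 305.0 = 138.5·3.2387 − 305.0 = 143.557.
Rounded: 144.

144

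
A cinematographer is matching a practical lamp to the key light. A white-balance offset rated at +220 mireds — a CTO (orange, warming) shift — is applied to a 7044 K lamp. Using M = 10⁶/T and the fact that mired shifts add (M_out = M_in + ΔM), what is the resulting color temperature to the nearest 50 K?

2750 K

M_in = 10⁶/7044 = 141.96 mireds.
M_out = 141.96 + (+220) = 361.96 mireds.
T_out = 10⁶/361.96 = 2762.7 K → 2750 K.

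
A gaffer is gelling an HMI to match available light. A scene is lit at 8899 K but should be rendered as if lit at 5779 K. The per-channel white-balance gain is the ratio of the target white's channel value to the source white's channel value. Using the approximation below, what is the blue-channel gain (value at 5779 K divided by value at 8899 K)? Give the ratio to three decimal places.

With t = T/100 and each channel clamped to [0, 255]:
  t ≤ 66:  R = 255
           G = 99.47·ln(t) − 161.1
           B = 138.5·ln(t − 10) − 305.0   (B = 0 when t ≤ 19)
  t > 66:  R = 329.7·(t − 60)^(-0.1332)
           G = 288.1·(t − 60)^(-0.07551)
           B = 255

At 8899 K (t = 88.99):
  B = 255 by definition for t > 66.
At 5779 K (t = 57.79):
  B = 138.5·ln(57.79 − 10) − 305.0 = 138.5·ln 47.79 − 305.0 = 138.5·3.8668 − 305.0 = 230.554.
Gain = 230.554 / 255.000 = 0.9041 → 0.904.

0.904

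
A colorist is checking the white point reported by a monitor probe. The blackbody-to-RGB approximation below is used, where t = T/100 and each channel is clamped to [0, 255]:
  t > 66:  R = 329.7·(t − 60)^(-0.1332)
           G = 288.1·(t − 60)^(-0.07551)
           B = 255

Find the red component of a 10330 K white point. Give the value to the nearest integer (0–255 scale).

200

t = 10330/100 = 103.3; the t > 66 branch applies.
R = 329.7·(103.3 − 60)^(-0.1332) = 329.7·43.3^(-0.1332) = 329.7·0.60537 = 199.590.
Rounded: 200.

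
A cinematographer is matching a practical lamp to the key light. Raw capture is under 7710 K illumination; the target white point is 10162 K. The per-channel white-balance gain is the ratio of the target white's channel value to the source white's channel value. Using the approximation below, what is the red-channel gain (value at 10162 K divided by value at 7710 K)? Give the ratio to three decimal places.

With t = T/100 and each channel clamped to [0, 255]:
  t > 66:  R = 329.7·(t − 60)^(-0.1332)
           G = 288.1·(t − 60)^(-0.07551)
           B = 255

At 7710 K (t = 77.1):
  R = 329.7·(77.1 − 60)^(-0.1332) = 329.7·17.1^(-0.1332) = 329.7·0.68512 = 225.883.
At 10162 K (t = 101.62):
  R = 329.7·(101.62 − 60)^(-0.1332) = 329.7·41.62^(-0.1332) = 329.7·0.60857 = 200.645.
Gain = 200.645 / 225.883 = 0.8883 → 0.888.

0.888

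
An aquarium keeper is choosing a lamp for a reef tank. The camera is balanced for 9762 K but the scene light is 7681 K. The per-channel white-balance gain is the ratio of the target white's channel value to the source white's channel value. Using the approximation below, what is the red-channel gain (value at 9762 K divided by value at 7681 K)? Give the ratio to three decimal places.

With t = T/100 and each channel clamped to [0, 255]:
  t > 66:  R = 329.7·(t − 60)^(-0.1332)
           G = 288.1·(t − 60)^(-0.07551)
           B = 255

At 7681 K (t = 76.81):
  R = 329.7·(76.81 − 60)^(-0.1332) = 329.7·16.81^(-0.1332) = 329.7·0.68668 = 226.398.
At 9762 K (t = 97.62):
  R = 329.7·(97.62 − 60)^(-0.1332) = 329.7·37.62^(-0.1332) = 329.7·0.61681 = 203.364.
Gain = 203.364 / 226.398 = 0.8983 → 0.898.

0.898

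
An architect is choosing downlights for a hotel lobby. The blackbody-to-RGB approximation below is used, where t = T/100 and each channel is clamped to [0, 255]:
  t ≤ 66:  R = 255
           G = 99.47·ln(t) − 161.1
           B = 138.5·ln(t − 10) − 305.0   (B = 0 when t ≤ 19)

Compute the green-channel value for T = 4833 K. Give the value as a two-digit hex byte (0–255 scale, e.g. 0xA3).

0xE1

t = 4833/100 = 48.33; the t ≤ 66 branch applies.
G = 99.47·ln 48.33 − 161.1 = 99.47·3.8781 − 161.1 = 224.650.
Rounded: 225; in hex, 0xE1.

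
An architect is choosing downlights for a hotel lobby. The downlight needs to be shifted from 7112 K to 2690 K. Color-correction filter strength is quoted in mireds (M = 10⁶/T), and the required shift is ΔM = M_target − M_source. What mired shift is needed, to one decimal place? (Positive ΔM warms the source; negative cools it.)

+231.1 mireds

M_source = 10⁶/7112 = 140.607; M_target = 10⁶/2690 = 371.747.
ΔM = 371.747 − 140.607 = 231.140 → +231.1 mireds, a warming shift.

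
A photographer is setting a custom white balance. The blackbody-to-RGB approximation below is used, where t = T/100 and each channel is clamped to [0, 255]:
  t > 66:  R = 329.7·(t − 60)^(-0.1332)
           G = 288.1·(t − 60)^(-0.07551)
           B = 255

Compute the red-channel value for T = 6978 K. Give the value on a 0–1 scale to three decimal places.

t = 6978/100 = 69.78; the t > 66 branch applies.
R = 329.7·(69.78 − 60)^(-0.1332) = 329.7·9.78^(-0.1332) = 329.7·0.73805 = 243.336.
On a 0–1 scale: 243.336/255 = 0.9543 → 0.954.

0.954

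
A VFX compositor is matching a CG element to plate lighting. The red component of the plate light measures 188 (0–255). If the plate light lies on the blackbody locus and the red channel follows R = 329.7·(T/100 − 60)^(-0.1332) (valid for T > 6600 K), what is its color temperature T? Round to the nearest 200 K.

12800 K

(t − 60)^(-0.1332) = 188/329.7 = 0.57022.
t − 60 = 0.57022^(1/-0.1332) = 0.57022^(-7.508) = 67.848, so t = 127.848.
T = 100·t = 12785 K → 12800 K to the nearest 200 K.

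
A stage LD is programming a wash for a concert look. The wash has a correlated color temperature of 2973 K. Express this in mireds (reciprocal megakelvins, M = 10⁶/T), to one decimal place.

336.4 mireds

M = 10⁶ / 2973 = 336.361 → 336.4 mireds.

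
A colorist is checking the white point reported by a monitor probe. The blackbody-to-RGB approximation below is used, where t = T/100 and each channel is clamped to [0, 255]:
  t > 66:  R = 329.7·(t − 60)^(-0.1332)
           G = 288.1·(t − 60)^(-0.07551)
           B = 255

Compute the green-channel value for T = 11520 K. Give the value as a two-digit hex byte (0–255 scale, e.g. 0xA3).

0xD5

t = 11520/100 = 115.2; the t > 66 branch applies.
G = 288.1·(115.2 − 60)^(-0.07551) = 288.1·55.2^(-0.07551) = 288.1·0.73870 = 212.819.
Rounded: 213; in hex, 0xD5.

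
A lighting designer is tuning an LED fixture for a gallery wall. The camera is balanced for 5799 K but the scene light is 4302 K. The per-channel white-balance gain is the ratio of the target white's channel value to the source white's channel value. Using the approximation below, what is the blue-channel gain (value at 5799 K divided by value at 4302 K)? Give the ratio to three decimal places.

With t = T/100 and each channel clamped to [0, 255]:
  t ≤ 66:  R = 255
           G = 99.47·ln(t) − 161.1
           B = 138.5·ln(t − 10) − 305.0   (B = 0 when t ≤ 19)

1.289

At 4302 K (t = 43.02):
  B = 138.5·ln(43.02 − 10) − 305.0 = 138.5·ln 33.02 − 305.0 = 138.5·3.4971 − 305.0 = 179.350.
At 5799 K (t = 57.99):
  B = 138.5·ln(57.99 − 10) − 305.0 = 138.5·ln 47.99 − 305.0 = 138.5·3.8710 − 305.0 = 231.132.
Gain = 231.132 / 179.350 = 1.2887 → 1.289.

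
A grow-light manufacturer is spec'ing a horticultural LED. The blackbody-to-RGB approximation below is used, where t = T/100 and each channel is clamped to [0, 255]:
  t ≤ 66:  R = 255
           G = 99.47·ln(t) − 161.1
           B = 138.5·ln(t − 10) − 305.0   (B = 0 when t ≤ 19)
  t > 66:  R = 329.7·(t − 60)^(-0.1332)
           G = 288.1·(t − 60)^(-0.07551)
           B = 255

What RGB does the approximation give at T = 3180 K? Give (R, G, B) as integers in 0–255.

t = 3180/100 = 31.8; the t ≤ 66 branch applies.
R = 255 by definition for t ≤ 66.
G = 99.47·ln 31.8 − 161.1 = 99.47·3.4595 − 161.1 = 183.013.
B = 138.5·ln(31.8 − 10) − 305.0 = 138.5·ln 21.8 − 305.0 = 138.5·3.0819 − 305.0 = 121.845.
Rounded: (255, 183, 122).

(255, 183, 122)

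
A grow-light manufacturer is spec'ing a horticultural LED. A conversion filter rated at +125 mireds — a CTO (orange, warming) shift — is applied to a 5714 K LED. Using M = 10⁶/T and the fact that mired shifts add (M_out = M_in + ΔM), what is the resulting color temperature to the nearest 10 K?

M_in = 10⁶/5714 = 175.01 mireds.
M_out = 175.01 + (+125) = 300.01 mireds.
T_out = 10⁶/300.01 = 3333.2 K → 3330 K.

3330 K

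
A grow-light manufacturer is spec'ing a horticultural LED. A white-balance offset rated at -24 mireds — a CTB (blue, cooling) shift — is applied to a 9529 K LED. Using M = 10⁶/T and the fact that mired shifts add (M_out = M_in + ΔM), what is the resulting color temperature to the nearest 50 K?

12350 K

M_in = 10⁶/9529 = 104.94 mireds.
M_out = 104.94 + (-24) = 80.94 mireds.
T_out = 10⁶/80.94 = 12354.4 K → 12350 K.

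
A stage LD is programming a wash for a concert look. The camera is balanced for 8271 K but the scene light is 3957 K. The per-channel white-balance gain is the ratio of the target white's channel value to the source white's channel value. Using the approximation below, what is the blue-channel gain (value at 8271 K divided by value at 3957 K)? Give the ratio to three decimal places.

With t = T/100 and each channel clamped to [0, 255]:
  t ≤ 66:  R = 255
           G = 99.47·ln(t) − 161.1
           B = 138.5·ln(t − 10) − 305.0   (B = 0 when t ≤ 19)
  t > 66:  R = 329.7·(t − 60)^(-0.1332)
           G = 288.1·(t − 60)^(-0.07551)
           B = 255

1.554

At 3957 K (t = 39.57):
  B = 138.5·ln(39.57 − 10) − 305.0 = 138.5·ln 29.57 − 305.0 = 138.5·3.3868 − 305.0 = 164.066.
At 8271 K (t = 82.71):
  B = 255 by definition for t > 66.
Gain = 255.000 / 164.066 = 1.5542 → 1.554.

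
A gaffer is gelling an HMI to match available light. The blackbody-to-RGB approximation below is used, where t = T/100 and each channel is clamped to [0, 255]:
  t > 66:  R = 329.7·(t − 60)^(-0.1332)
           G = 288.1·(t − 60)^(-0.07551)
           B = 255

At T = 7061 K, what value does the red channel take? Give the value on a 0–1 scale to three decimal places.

0.944

t = 7061/100 = 70.61; the t > 66 branch applies.
R = 329.7·(70.61 − 60)^(-0.1332) = 329.7·10.61^(-0.1332) = 329.7·0.73009 = 240.710.
On a 0–1 scale: 240.710/255 = 0.9440 → 0.944.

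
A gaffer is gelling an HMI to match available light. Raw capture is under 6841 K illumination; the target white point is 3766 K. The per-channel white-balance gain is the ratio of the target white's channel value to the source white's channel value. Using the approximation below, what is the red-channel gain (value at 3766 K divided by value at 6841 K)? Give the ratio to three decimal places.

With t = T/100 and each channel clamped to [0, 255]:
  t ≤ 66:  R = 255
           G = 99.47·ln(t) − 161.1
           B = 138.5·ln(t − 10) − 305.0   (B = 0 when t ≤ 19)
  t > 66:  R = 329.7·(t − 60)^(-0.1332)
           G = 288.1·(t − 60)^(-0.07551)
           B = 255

At 6841 K (t = 68.41):
  R = 329.7·(68.41 − 60)^(-0.1332) = 329.7·8.41^(-0.1332) = 329.7·0.75304 = 248.277.
At 3766 K (t = 37.66):
  R = 255 by definition for t ≤ 66.
Gain = 255.000 / 248.277 = 1.0271 → 1.027.

1.027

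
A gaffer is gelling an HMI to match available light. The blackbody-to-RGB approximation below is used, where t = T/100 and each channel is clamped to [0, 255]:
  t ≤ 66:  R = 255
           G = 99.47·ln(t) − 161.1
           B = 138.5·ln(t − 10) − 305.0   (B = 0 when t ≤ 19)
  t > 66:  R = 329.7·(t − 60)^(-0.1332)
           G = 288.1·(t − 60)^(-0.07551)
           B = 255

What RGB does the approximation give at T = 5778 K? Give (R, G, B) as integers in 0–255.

t = 5778/100 = 57.78; the t ≤ 66 branch applies.
R = 255 by definition for t ≤ 66.
G = 99.47·ln 57.78 − 161.1 = 99.47·4.0566 − 161.1 = 242.414.
B = 138.5·ln(57.78 − 10) − 305.0 = 138.5·ln 47.78 − 305.0 = 138.5·3.8666 − 305.0 = 230.525.
Rounded: (255, 242, 231).

(255, 242, 231)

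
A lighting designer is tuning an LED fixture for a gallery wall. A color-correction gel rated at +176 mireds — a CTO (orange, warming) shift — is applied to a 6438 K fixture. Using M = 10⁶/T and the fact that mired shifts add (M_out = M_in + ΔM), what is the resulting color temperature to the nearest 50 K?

M_in = 10⁶/6438 = 155.33 mireds.
M_out = 155.33 + (+176) = 331.33 mireds.
T_out = 10⁶/331.33 = 3018.2 K → 3000 K.

3000 K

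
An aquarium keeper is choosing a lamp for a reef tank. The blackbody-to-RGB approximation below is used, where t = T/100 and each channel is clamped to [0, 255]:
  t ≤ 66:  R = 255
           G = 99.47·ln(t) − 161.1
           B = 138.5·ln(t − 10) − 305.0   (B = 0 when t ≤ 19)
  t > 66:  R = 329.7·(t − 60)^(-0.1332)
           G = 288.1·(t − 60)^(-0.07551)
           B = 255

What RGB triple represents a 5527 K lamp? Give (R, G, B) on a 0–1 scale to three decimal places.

(1.000, 0.933, 0.875)

t = 5527/100 = 55.27; the t ≤ 66 branch applies.
R = 255 by definition for t ≤ 66.
G = 99.47·ln 55.27 − 161.1 = 99.47·4.0122 − 161.1 = 237.997.
B = 138.5·ln(55.27 − 10) − 305.0 = 138.5·ln 45.27 − 305.0 = 138.5·3.8126 − 305.0 = 223.051.
Dividing each by 255: (1.0000, 0.9333, 0.8747) → (1.000, 0.933, 0.875).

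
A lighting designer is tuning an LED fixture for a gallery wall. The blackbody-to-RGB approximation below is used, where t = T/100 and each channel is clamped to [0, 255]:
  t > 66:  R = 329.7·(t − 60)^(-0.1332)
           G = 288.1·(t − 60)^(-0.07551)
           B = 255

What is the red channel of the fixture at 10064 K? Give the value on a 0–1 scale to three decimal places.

t = 10064/100 = 100.64; the t > 66 branch applies.
R = 329.7·(100.64 − 60)^(-0.1332) = 329.7·40.64^(-0.1332) = 329.7·0.61050 = 201.283.
On a 0–1 scale: 201.283/255 = 0.7893 → 0.789.

0.789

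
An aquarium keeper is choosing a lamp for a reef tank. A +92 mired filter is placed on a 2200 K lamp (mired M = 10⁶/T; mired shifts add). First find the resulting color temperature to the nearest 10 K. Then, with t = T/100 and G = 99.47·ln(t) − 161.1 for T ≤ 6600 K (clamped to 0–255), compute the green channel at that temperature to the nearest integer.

128

M_in = 10⁶/2200 = 454.55; M_out = 454.55 + (+92) = 546.55.
T_out = 10⁶/546.55 = 1829.7 K → 1830 K; t = 18.3.
G = 99.47·ln 18.3 − 161.1 = 99.47·2.9069 − 161.1 = 128.049.
Rounded: 128.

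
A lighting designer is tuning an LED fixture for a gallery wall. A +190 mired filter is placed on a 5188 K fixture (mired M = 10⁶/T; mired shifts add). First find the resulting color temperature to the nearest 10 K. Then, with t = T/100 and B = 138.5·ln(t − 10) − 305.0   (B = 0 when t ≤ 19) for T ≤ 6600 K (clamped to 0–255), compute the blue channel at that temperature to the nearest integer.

M_in = 10⁶/5188 = 192.75; M_out = 192.75 + (+190) = 382.75.
T_out = 10⁶/382.75 = 2612.7 K → 2610 K; t = 26.1.
B = 138.5·ln(26.1 − 10) − 305.0 = 138.5·ln 16.1 − 305.0 = 138.5·2.7788 − 305.0 = 79.866.
Rounded: 80.

80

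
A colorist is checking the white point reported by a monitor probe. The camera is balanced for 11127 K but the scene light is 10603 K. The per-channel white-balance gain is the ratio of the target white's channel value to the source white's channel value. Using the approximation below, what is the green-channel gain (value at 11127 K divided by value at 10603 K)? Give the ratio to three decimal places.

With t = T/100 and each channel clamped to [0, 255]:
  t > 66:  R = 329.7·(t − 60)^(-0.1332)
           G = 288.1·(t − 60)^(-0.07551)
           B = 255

0.992

At 10603 K (t = 106.03):
  G = 288.1·(106.03 − 60)^(-0.07551) = 288.1·46.03^(-0.07551) = 288.1·0.74890 = 215.758.
At 11127 K (t = 111.27):
  G = 288.1·(111.27 − 60)^(-0.07551) = 288.1·51.27^(-0.07551) = 288.1·0.74283 = 214.009.
Gain = 214.009 / 215.758 = 0.9919 → 0.992.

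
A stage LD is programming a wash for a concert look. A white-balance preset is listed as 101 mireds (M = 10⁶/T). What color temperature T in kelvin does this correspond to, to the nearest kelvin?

9901 K

T = 10⁶ / 101 = 9900.99 K → 9901 K.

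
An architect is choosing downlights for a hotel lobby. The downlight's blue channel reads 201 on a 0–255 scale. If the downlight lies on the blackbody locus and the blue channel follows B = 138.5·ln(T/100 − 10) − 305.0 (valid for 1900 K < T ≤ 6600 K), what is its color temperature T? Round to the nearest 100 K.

4900 K

ln(t − 10) = (201 + 305.0) / 138.5 = 3.6534.
t − 10 = e^3.6534 = 38.607, so t = 48.607.
T = 100·t = 4861 K → 4900 K to the nearest 100 K.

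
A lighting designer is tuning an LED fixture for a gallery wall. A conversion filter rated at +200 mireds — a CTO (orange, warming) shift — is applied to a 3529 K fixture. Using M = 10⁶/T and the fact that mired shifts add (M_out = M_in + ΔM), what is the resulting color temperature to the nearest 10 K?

M_in = 10⁶/3529 = 283.37 mireds.
M_out = 283.37 + (+200) = 483.37 mireds.
T_out = 10⁶/483.37 = 2068.8 K → 2070 K.

2070 K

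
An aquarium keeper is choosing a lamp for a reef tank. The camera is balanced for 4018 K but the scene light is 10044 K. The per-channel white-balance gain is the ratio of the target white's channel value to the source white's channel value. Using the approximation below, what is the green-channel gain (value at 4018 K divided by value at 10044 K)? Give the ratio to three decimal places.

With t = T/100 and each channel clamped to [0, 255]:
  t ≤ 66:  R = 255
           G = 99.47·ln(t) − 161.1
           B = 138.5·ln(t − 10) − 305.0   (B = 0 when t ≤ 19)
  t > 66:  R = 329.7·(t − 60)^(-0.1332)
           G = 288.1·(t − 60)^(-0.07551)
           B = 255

At 10044 K (t = 100.44):
  G = 288.1·(100.44 − 60)^(-0.07551) = 288.1·40.44^(-0.07551) = 288.1·0.75626 = 217.878.
At 4018 K (t = 40.18):
  G = 99.47·ln 40.18 − 161.1 = 99.47·3.6934 − 161.1 = 206.279.
Gain = 206.279 / 217.878 = 0.9468 → 0.947.

0.947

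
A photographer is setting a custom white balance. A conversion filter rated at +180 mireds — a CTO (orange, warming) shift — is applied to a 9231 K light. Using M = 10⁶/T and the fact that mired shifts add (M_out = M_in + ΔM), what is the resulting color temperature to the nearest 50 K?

M_in = 10⁶/9231 = 108.33 mireds.
M_out = 108.33 + (+180) = 288.33 mireds.
T_out = 10⁶/288.33 = 3468.2 K → 3450 K.

3450 K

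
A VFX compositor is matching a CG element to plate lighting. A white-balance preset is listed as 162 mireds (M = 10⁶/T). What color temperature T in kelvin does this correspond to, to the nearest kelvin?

T = 10⁶ / 162 = 6172.84 K → 6173 K.

6173 K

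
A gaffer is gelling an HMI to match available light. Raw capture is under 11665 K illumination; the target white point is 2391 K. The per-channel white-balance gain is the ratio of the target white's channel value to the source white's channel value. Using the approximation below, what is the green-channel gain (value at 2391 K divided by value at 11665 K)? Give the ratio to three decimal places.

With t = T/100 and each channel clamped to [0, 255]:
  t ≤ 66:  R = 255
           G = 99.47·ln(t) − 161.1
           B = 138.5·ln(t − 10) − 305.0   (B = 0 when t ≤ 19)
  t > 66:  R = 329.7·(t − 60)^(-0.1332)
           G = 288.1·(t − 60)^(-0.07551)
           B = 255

0.728

At 11665 K (t = 116.65):
  G = 288.1·(116.65 − 60)^(-0.07551) = 288.1·56.65^(-0.07551) = 288.1·0.73725 = 212.402.
At 2391 K (t = 23.91):
  G = 99.47·ln 23.91 − 161.1 = 99.47·3.1743 − 161.1 = 154.647.
Gain = 154.647 / 212.402 = 0.7281 → 0.728.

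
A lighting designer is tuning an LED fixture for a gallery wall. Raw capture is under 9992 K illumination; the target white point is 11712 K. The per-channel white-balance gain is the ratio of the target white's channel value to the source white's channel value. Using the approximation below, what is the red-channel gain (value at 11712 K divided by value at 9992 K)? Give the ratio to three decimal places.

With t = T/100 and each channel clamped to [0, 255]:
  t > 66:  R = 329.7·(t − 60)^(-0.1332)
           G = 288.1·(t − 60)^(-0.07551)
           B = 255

At 9992 K (t = 99.92):
  R = 329.7·(99.92 − 60)^(-0.1332) = 329.7·39.92^(-0.1332) = 329.7·0.61196 = 201.762.
At 11712 K (t = 117.12):
  R = 329.7·(117.12 − 60)^(-0.1332) = 329.7·57.12^(-0.1332) = 329.7·0.58344 = 192.360.
Gain = 192.360 / 201.762 = 0.9534 → 0.953.

0.953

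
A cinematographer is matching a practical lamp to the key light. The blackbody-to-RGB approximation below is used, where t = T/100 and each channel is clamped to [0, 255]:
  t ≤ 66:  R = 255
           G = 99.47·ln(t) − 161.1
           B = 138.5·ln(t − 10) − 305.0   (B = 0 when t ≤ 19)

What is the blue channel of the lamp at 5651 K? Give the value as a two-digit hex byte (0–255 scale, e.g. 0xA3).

0xE3

t = 5651/100 = 56.51; the t ≤ 66 branch applies.
B = 138.5·ln(56.51 − 10) − 305.0 = 138.5·ln 46.51 − 305.0 = 138.5·3.8397 − 305.0 = 226.794.
Rounded: 227; in hex, 0xE3.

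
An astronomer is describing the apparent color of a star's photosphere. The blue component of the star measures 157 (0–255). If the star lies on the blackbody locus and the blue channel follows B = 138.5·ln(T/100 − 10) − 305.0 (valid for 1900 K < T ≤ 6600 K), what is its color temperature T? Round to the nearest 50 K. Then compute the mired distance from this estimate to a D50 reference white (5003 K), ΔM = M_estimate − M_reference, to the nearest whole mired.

+63 mireds

ln(t − 10) = (157 + 305.0) / 138.5 = 3.3357.
t − 10 = e^3.3357 = 28.099, so t = 38.099.
T = 100·t = 3810 K → 3800 K to the nearest 50 K.
M_estimate = 10⁶/3800 = 263.16; M_reference = 10⁶/5003 = 199.88.
ΔM = 263.16 − 199.88 = 63.28 → +63 mireds.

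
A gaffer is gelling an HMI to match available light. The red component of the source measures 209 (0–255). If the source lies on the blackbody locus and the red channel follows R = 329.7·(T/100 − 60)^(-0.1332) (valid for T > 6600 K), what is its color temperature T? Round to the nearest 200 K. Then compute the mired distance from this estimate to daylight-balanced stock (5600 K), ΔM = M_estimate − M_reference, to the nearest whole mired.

(t − 60)^(-0.1332) = 209/329.7 = 0.63391.
t − 60 = 0.63391^(1/-0.1332) = 0.63391^(-7.508) = 30.639, so t = 90.639.
T = 100·t = 9064 K → 9000 K to the nearest 200 K.
M_estimate = 10⁶/9000 = 111.11; M_reference = 10⁶/5600 = 178.57.
ΔM = 111.11 − 178.57 = -67.46 → -67 mireds.

-67 mireds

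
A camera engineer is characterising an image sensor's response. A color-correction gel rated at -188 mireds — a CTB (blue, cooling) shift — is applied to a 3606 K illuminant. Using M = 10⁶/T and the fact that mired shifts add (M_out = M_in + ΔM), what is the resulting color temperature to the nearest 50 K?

11200 K

M_in = 10⁶/3606 = 277.32 mireds.
M_out = 277.32 + (-188) = 89.32 mireds.
T_out = 10⁶/89.32 = 11196.3 K → 11200 K.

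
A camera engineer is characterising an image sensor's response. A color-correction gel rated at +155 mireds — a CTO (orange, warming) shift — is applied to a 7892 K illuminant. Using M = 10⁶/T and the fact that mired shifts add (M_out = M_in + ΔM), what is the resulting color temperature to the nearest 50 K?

M_in = 10⁶/7892 = 126.71 mireds.
M_out = 126.71 + (+155) = 281.71 mireds.
T_out = 10⁶/281.71 = 3549.7 K → 3550 K.

3550 K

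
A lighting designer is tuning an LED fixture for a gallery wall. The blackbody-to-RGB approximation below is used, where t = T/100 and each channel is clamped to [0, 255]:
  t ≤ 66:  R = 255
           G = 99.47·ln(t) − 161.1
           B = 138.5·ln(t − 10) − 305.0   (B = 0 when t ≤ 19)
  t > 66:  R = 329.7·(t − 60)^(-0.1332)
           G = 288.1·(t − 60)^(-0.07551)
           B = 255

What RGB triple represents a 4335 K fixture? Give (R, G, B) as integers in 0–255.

t = 4335/100 = 43.35; the t ≤ 66 branch applies.
R = 255 by definition for t ≤ 66.
G = 99.47·ln 43.35 − 161.1 = 99.47·3.7693 − 161.1 = 213.833.
B = 138.5·ln(43.35 − 10) − 305.0 = 138.5·ln 33.35 − 305.0 = 138.5·3.5071 − 305.0 = 180.728.
Rounded: (255, 214, 181).

(255, 214, 181)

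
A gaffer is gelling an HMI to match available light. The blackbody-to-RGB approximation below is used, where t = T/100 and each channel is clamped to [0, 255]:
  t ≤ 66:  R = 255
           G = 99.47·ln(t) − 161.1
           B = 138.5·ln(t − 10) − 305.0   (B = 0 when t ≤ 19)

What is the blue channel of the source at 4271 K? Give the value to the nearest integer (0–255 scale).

178

t = 4271/100 = 42.71; the t ≤ 66 branch applies.
B = 138.5·ln(42.71 − 10) − 305.0 = 138.5·ln 32.71 − 305.0 = 138.5·3.4877 − 305.0 = 178.044.
Rounded: 178.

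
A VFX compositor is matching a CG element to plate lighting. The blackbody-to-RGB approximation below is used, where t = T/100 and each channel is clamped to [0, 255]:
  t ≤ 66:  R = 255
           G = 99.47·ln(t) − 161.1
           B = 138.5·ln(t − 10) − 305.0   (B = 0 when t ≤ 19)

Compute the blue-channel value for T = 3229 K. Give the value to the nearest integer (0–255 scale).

125

t = 3229/100 = 32.29; the t ≤ 66 branch applies.
B = 138.5·ln(32.29 − 10) − 305.0 = 138.5·ln 22.29 − 305.0 = 138.5·3.1041 − 305.0 = 124.923.
Rounded: 125.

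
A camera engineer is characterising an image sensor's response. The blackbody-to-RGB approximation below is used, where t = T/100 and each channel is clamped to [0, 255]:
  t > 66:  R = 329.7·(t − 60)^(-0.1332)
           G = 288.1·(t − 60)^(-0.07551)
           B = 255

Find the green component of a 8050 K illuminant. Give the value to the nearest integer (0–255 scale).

t = 8050/100 = 80.5; the t > 66 branch applies.
G = 288.1·(80.5 − 60)^(-0.07551) = 288.1·20.5^(-0.07551) = 288.1·0.79607 = 229.347.
Rounded: 229.

229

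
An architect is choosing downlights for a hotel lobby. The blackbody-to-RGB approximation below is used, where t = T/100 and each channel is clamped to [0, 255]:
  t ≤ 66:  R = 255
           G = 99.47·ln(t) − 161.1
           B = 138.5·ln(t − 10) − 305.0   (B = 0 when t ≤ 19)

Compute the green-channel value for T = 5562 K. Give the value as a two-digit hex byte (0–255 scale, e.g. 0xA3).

0xEF

t = 5562/100 = 55.62; the t ≤ 66 branch applies.
G = 99.47·ln 55.62 − 161.1 = 99.47·4.0185 − 161.1 = 238.624.
Rounded: 239; in hex, 0xEF.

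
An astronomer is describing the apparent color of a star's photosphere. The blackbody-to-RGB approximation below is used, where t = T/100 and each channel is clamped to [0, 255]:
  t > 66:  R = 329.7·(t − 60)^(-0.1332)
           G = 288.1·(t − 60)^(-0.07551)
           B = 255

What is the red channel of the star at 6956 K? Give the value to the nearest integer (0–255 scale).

t = 6956/100 = 69.56; the t > 66 branch applies.
R = 329.7·(69.56 − 60)^(-0.1332) = 329.7·9.56^(-0.1332) = 329.7·0.74029 = 244.074.
Rounded: 244.

244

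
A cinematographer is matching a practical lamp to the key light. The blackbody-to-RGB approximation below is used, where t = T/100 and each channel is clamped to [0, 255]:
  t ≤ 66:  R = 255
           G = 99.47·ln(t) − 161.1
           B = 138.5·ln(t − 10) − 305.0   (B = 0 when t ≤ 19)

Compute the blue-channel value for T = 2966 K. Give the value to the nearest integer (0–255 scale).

t = 2966/100 = 29.66; the t ≤ 66 branch applies.
B = 138.5·ln(29.66 − 10) − 305.0 = 138.5·ln 19.66 − 305.0 = 138.5·2.9786 − 305.0 = 107.534.
Rounded: 108.

108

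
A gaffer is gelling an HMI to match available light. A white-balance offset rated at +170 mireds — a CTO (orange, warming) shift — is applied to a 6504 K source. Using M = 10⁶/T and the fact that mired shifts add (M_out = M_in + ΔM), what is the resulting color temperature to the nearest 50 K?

M_in = 10⁶/6504 = 153.75 mireds.
M_out = 153.75 + (+170) = 323.75 mireds.
T_out = 10⁶/323.75 = 3088.8 K → 3100 K.

3100 K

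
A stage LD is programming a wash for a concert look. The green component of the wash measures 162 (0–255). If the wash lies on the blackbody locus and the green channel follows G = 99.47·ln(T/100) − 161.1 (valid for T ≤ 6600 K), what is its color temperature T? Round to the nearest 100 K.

ln t = (162 + 161.1) / 99.47 = 3.2482.
t = e^3.2482 = 25.744.
T = 100·t = 2574 K → 2600 K to the nearest 100 K.

2600 K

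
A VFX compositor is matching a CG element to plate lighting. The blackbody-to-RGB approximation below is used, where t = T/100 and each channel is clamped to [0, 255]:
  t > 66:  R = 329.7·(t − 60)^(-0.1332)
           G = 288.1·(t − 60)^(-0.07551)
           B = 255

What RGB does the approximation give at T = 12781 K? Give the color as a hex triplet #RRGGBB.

#BCD2FF

t = 12781/100 = 127.81; the t > 66 branch applies.
R = 329.7·(127.81 − 60)^(-0.1332) = 329.7·67.81^(-0.1332) = 329.7·0.57026 = 188.014.
G = 288.1·(127.81 − 60)^(-0.07551) = 288.1·67.81^(-0.07551) = 288.1·0.72731 = 209.538.
B = 255 by definition for t > 66.
Rounded: (188, 210, 255).
In hex: #BCD2FF.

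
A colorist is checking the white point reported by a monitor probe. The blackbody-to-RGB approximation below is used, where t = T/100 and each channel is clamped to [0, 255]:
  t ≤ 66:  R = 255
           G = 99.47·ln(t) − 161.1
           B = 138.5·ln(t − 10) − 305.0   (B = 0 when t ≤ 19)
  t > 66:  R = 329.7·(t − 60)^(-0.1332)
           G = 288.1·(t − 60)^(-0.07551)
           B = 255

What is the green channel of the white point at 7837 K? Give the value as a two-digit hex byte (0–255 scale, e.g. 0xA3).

t = 7837/100 = 78.37; the t > 66 branch applies.
G = 288.1·(78.37 − 60)^(-0.07551) = 288.1·18.37^(-0.07551) = 288.1·0.80269 = 231.255.
Rounded: 231; in hex, 0xE7.

0xE7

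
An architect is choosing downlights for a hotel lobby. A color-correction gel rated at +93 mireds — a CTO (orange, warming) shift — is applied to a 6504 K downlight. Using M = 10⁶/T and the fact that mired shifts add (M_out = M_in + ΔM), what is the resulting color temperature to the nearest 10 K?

4050 K

M_in = 10⁶/6504 = 153.75 mireds.
M_out = 153.75 + (+93) = 246.75 mireds.
T_out = 10⁶/246.75 = 4052.7 K → 4050 K.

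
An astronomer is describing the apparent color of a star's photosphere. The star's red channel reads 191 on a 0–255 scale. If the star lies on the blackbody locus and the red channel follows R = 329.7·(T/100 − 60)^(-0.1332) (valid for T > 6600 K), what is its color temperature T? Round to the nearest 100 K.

(t − 60)^(-0.1332) = 191/329.7 = 0.57931.
t − 60 = 0.57931^(1/-0.1332) = 0.57931^(-7.508) = 60.245, so t = 120.245.
T = 100·t = 12025 K → 12000 K to the nearest 100 K.

12000 K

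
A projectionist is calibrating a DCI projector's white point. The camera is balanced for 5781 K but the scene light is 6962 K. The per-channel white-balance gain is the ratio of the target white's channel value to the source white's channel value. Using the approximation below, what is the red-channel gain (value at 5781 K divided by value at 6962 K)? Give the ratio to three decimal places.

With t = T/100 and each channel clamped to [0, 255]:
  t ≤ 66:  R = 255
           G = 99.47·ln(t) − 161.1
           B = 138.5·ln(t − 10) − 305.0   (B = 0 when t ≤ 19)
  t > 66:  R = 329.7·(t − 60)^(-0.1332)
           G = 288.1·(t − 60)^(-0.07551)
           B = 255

At 6962 K (t = 69.62):
  R = 329.7·(69.62 − 60)^(-0.1332) = 329.7·9.62^(-0.1332) = 329.7·0.73968 = 243.871.
At 5781 K (t = 57.81):
  R = 255 by definition for t ≤ 66.
Gain = 255.000 / 243.871 = 1.0456 → 1.046.

1.046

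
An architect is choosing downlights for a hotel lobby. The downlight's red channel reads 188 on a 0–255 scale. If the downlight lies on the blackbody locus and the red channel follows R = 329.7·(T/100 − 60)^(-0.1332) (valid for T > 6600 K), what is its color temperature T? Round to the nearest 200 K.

12800 K

(t − 60)^(-0.1332) = 188/329.7 = 0.57022.
t − 60 = 0.57022^(1/-0.1332) = 0.57022^(-7.508) = 67.848, so t = 127.848.
T = 100·t = 12785 K → 12800 K to the nearest 200 K.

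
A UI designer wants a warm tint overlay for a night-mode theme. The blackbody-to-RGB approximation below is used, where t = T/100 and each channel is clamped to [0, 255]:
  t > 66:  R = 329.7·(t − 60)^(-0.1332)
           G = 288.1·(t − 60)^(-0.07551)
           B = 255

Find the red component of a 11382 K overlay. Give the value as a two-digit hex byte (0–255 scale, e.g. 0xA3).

0xC2

t = 11382/100 = 113.82; the t > 66 branch applies.
R = 329.7·(113.82 − 60)^(-0.1332) = 329.7·53.82^(-0.1332) = 329.7·0.58808 = 193.891.
Rounded: 194; in hex, 0xC2.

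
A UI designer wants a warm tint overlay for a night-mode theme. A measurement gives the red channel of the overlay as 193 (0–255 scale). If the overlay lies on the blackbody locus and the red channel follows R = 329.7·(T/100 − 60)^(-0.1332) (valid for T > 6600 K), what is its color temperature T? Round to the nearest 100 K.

(t − 60)^(-0.1332) = 193/329.7 = 0.58538.
t − 60 = 0.58538^(1/-0.1332) = 0.58538^(-7.508) = 55.713, so t = 115.713.
T = 100·t = 11571 K → 11600 K to the nearest 100 K.

11600 K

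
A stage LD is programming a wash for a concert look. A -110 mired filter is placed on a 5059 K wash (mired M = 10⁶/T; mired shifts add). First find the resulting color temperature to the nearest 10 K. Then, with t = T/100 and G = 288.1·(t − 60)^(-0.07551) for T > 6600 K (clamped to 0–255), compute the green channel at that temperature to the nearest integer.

M_in = 10⁶/5059 = 197.67; M_out = 197.67 + (-110) = 87.67.
T_out = 10⁶/87.67 = 11406.7 K → 11410 K; t = 114.1.
G = 288.1·(114.1 − 60)^(-0.07551) = 288.1·54.1^(-0.07551) = 288.1·0.73982 = 213.142.
Rounded: 213.

213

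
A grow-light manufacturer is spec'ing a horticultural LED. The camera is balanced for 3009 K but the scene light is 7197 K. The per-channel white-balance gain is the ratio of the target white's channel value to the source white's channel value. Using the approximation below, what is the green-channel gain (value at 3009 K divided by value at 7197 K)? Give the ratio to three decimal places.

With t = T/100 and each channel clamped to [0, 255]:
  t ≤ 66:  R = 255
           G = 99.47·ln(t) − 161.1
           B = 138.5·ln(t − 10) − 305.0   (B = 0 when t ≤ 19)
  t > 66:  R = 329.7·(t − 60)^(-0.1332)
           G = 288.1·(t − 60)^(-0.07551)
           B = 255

At 7197 K (t = 71.97):
  G = 288.1·(71.97 − 60)^(-0.07551) = 288.1·11.97^(-0.07551) = 288.1·0.82907 = 238.856.
At 3009 K (t = 30.09):
  G = 99.47·ln 30.09 − 161.1 = 99.47·3.4042 − 161.1 = 177.515.
Gain = 177.515 / 238.856 = 0.7432 → 0.743.

0.743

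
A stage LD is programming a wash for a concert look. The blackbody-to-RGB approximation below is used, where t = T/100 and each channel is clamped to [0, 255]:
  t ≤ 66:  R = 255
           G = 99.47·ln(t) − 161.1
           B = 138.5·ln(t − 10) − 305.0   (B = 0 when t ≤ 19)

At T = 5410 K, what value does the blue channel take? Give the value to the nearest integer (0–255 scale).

219

t = 5410/100 = 54.1; the t ≤ 66 branch applies.
B = 138.5·ln(54.1 − 10) − 305.0 = 138.5·ln 44.1 − 305.0 = 138.5·3.7865 − 305.0 = 219.425.
Rounded: 219.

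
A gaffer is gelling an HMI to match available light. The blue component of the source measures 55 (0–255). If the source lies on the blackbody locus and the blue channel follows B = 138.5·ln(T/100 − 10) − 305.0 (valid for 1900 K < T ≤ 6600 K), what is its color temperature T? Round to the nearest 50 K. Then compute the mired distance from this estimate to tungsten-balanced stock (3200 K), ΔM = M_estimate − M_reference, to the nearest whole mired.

ln(t − 10) = (55 + 305.0) / 138.5 = 2.5993.
t − 10 = e^2.5993 = 13.454, so t = 23.454.
T = 100·t = 2345 K → 2350 K to the nearest 50 K.
M_estimate = 10⁶/2350 = 425.53; M_reference = 10⁶/3200 = 312.50.
ΔM = 425.53 − 312.50 = 113.03 → +113 mireds.

+113 mireds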